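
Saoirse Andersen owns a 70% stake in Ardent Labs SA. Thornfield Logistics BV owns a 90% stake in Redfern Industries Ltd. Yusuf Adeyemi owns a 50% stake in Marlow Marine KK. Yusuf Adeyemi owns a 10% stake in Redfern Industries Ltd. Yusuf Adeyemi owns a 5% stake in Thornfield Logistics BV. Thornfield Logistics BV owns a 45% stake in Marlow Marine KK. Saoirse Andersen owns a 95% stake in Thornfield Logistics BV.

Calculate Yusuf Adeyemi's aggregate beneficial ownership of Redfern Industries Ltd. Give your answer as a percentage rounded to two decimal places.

14.50%

Yusuf reaches Redfern along 2 paths.
Via Thornfield: 5% × 90% = 4.5%.
Direct stake: 10% = 10%.
Total: 4.5% + 10% = 14.5%.
Rounded: 14.50%.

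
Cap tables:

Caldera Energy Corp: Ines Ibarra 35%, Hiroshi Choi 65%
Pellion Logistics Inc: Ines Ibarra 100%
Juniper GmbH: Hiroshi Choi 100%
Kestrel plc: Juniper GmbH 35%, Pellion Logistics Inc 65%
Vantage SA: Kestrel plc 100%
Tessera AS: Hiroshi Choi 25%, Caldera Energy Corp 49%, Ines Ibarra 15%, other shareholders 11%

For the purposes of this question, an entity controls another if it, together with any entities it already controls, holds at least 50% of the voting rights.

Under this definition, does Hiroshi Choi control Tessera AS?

Yes

Hiroshi holds 65% of Caldera, so Hiroshi controls Caldera.
Hiroshi and Caldera together hold 25% + 49% = 74% of Tessera, so Hiroshi controls Tessera.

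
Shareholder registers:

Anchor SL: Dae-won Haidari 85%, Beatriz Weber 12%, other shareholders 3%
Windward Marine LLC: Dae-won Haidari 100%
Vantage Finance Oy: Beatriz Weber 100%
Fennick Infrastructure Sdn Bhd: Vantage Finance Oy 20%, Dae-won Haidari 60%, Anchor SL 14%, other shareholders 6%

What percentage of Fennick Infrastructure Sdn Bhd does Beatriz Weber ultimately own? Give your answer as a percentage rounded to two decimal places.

21.68%

Beatriz reaches Fennick along 2 paths.
Via Vantage: 100% × 20% = 20%.
Via Anchor: 12% × 14% = 1.68%.
Total: 20% + 1.68% = 21.68%.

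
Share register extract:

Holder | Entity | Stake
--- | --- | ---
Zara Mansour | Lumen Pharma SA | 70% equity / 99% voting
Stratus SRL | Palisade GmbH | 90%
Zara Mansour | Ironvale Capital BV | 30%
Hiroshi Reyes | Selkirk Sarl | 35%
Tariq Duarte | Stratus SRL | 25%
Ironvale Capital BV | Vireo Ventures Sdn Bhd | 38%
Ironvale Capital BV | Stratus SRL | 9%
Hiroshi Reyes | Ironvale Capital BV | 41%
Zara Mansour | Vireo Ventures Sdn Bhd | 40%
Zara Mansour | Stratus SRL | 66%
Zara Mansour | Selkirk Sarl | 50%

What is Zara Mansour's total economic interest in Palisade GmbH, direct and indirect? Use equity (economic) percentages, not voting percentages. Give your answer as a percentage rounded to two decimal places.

61.83%

Zara reaches Palisade along 2 paths.
Via Ironvale → Stratus: 30% × 9% × 90% = 2.43%.
Via Stratus: 66% × 90% = 59.4%.
Total: 2.43% + 59.4% = 61.83%.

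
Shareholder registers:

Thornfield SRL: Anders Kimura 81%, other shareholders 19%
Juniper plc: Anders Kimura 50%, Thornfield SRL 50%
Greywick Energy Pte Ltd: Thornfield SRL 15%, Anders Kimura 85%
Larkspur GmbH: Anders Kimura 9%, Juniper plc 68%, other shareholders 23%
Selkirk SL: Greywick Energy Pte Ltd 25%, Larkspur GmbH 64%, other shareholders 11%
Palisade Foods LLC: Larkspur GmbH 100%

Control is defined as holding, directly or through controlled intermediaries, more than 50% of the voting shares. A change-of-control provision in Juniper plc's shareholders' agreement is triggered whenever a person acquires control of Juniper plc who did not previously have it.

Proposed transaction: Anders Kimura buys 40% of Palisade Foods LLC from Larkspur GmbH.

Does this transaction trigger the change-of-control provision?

The purchase adds only to Anders's holdings (Larkspur's stake shrinks), so Anders is the only person who could newly come to control Juniper.
Anders holds 81% of Thornfield, so Anders controls Thornfield.
Anders and Thornfield together hold 50% + 50% = 100% of Juniper, so Anders controls Juniper.
So Anders already controls Juniper before the transaction.
After the purchase, Anders holds 40% of Palisade directly, and Larkspur's stake falls to 60%.
Anders controlled Juniper already, so this is not a new person acquiring control; every other person's position is unchanged or reduced.
No new person acquires control, so the clause is not triggered.

No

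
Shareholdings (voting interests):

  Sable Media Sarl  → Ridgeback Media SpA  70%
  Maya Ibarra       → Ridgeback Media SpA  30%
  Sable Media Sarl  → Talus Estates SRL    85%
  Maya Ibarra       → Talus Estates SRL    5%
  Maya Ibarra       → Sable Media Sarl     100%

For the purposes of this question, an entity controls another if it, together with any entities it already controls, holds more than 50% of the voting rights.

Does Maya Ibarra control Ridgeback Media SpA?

Yes

Maya holds 100% of Sable, so Maya controls Sable.
Sable and Maya together hold 70% + 30% = 100% of Ridgeback, so Maya controls Ridgeback.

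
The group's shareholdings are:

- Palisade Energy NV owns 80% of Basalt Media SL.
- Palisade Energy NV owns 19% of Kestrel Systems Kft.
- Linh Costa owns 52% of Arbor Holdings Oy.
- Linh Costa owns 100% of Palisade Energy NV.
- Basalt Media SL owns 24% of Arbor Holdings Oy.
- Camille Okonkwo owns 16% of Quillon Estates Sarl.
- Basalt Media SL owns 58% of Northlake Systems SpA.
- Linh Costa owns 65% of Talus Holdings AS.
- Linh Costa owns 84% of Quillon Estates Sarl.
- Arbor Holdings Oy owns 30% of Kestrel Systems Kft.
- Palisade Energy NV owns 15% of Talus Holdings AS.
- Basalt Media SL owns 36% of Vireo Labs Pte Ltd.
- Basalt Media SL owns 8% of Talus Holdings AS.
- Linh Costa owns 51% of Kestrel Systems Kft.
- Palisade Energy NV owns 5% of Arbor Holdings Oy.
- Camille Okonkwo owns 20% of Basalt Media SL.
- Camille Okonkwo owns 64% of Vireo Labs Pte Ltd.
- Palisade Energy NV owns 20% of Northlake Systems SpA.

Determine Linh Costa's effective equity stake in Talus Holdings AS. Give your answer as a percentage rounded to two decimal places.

86.40%

Linh reaches Talus along 3 paths.
Via Palisade: 100% × 15% = 15%.
Direct stake: 65% = 65%.
Via Palisade → Basalt: 100% × 80% × 8% = 6.4%.
Total: 15% + 65% + 6.4% = 86.4%.
Rounded: 86.40%.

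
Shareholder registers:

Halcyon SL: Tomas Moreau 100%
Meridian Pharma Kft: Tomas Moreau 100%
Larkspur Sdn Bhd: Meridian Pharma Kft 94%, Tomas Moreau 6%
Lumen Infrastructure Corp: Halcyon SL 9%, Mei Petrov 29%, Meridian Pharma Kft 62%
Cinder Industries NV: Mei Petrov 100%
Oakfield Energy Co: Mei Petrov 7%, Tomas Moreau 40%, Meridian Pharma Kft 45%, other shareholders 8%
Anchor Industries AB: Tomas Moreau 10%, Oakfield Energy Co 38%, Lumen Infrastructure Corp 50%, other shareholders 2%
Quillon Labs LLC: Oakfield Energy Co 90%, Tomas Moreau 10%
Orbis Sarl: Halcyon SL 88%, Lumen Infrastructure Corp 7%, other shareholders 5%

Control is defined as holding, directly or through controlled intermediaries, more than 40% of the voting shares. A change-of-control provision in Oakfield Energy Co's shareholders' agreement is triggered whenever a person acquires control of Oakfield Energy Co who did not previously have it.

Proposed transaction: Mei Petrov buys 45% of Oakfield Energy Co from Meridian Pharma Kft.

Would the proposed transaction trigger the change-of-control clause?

The purchase adds only to Mei's holdings (Meridian's stake shrinks), so Mei is the only person who could newly come to control Oakfield.
Mei holds 100% of Cinder, so Mei controls Cinder.
In Oakfield, Mei's side holds only 7%, not > 40%.
So before the transaction, Mei does not control Oakfield.
After the purchase, Mei's direct stake in Oakfield rises to 7% + 45% = 52%, and Meridian's stake falls to 0%.
Mei holds 52% of Oakfield, so Mei controls Oakfield.
Mei did not control Oakfield before and does after, so the clause is triggered.

Yes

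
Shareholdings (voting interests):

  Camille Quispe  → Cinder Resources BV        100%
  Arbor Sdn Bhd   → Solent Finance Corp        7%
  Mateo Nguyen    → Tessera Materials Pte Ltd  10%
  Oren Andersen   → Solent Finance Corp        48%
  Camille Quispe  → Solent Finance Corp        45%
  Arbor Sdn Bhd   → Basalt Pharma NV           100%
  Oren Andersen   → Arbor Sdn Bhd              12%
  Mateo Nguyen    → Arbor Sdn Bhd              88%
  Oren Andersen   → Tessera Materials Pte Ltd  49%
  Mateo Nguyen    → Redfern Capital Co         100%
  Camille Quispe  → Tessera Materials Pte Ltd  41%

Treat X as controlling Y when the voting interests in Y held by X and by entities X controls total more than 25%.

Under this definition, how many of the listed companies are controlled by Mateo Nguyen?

3

Mateo holds 88% of Arbor, so Mateo controls Arbor.
Arbor holds 100% of Basalt, so Mateo controls Basalt.
Mateo holds 100% of Redfern, so Mateo controls Redfern.
No other company's threshold is met.
Mateo controls 3 companies.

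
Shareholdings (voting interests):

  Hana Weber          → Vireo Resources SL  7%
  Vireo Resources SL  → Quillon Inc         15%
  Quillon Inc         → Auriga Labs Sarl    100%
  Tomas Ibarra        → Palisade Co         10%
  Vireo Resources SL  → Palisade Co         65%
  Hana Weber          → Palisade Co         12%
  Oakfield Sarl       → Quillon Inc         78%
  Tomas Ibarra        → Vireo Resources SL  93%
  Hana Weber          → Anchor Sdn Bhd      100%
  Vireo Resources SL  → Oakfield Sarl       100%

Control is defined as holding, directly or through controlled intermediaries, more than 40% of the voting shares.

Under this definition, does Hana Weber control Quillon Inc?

Hana holds 100% of Anchor, so Hana controls Anchor.
Neither Hana nor any entity Hana controls holds any voting interest in Quillon.
So Hana does not control Quillon.

No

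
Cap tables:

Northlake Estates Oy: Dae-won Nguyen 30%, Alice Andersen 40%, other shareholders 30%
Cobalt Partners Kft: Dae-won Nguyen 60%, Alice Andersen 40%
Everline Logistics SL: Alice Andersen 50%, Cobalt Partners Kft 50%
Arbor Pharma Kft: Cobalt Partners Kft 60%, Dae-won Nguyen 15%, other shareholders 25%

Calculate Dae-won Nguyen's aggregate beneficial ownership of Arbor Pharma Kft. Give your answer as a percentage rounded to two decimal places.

Dae-won reaches Arbor along 2 paths.
Via Cobalt: 60% × 60% = 36%.
Direct stake: 15% = 15%.
Total: 36% + 15% = 51%.
Rounded: 51.00%.

51.00%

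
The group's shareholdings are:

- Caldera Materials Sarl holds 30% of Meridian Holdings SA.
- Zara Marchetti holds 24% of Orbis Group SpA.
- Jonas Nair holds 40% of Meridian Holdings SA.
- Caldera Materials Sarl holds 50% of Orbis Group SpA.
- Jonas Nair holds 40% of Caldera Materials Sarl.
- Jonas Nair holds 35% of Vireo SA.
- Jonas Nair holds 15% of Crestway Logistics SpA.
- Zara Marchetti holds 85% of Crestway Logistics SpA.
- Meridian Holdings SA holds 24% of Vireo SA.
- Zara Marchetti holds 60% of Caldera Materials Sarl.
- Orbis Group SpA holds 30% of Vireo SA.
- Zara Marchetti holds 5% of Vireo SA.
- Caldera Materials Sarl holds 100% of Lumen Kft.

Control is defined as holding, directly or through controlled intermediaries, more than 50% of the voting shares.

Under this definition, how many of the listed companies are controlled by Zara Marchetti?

4

Zara holds 60% of Caldera, so Zara controls Caldera.
Zara holds 85% of Crestway, so Zara controls Crestway.
Caldera holds 100% of Lumen, so Zara controls Lumen.
Zara and Caldera together hold 24% + 50% = 74% of Orbis, so Zara controls Orbis.
No other company's threshold is met.
Zara controls 4 companies.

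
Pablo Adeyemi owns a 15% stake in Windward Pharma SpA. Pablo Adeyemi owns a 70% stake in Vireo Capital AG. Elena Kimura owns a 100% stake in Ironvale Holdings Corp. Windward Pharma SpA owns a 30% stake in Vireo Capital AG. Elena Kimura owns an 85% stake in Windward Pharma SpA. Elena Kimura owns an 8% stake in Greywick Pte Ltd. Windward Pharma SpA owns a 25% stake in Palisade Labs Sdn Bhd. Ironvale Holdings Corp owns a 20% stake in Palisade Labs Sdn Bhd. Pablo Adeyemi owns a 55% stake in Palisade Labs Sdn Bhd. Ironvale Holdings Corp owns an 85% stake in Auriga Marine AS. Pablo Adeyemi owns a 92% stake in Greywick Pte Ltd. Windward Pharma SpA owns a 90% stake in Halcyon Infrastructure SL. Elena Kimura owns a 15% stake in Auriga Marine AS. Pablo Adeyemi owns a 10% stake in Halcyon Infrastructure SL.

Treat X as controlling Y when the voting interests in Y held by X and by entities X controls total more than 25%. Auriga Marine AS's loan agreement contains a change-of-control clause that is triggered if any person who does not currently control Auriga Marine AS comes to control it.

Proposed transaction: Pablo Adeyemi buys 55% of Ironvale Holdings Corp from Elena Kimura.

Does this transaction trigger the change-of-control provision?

Yes

The purchase adds only to Pablo's holdings (Elena's stake shrinks), so Pablo is the only person who could newly come to control Auriga.
Pablo holds 70% of Vireo, so Pablo controls Vireo.
Pablo holds 55% of Palisade, so Pablo controls Palisade.
Pablo holds 92% of Greywick, so Pablo controls Greywick.
Neither Pablo nor any entity Pablo controls holds any voting interest in Auriga.
So before the transaction, Pablo does not control Auriga.
After the purchase, Pablo holds 55% of Ironvale directly, and Elena's stake falls to 45%.
Pablo holds 55% of Ironvale, so Pablo controls Ironvale.
Ironvale holds 85% of Auriga, so Pablo controls Auriga.
Pablo did not control Auriga before and does after, so the clause is triggered.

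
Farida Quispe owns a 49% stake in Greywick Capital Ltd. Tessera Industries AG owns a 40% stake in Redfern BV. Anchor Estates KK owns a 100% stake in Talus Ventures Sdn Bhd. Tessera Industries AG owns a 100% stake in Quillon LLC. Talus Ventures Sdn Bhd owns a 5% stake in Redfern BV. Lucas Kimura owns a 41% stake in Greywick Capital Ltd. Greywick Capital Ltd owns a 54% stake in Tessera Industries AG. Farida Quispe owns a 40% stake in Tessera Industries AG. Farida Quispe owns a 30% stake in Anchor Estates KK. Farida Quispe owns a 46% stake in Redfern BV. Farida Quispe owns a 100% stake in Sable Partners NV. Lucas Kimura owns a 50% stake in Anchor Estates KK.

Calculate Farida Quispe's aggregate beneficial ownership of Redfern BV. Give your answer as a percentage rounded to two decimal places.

Farida reaches Redfern along 4 paths.
Via Greywick → Tessera: 49% × 54% × 40% = 10.584%.
Via Tessera: 40% × 40% = 16%.
Via Anchor → Talus: 30% × 100% × 5% = 1.5%.
Direct stake: 46% = 46%.
Total: 10.584% + 16% + 1.5% + 46% = 74.084%.
Rounded: 74.08%.

74.08%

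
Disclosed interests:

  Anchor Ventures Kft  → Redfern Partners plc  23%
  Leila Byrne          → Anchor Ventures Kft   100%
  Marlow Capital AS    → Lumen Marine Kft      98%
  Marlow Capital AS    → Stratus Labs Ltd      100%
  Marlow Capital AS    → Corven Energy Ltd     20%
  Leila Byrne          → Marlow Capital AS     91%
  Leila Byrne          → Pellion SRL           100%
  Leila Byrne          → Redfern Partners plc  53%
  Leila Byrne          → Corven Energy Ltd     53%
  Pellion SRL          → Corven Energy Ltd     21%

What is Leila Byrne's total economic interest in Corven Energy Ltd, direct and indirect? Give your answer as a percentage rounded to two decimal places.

Leila reaches Corven along 3 paths.
Via Pellion: 100% × 21% = 21%.
Via Marlow: 91% × 20% = 18.2%.
Direct stake: 53% = 53%.
Total: 21% + 18.2% + 53% = 92.2%.
Rounded: 92.20%.

92.20%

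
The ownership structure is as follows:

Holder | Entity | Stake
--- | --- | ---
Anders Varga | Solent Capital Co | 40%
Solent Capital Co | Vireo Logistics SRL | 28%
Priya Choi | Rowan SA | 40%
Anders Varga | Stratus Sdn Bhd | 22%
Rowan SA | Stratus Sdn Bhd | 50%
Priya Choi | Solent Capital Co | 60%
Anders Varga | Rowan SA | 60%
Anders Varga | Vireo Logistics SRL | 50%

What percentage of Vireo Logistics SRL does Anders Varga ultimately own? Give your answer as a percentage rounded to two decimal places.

61.20%

Anders reaches Vireo along 2 paths.
Via Solent: 40% × 28% = 11.2%.
Direct stake: 50% = 50%.
Total: 11.2% + 50% = 61.2%.
Rounded: 61.20%.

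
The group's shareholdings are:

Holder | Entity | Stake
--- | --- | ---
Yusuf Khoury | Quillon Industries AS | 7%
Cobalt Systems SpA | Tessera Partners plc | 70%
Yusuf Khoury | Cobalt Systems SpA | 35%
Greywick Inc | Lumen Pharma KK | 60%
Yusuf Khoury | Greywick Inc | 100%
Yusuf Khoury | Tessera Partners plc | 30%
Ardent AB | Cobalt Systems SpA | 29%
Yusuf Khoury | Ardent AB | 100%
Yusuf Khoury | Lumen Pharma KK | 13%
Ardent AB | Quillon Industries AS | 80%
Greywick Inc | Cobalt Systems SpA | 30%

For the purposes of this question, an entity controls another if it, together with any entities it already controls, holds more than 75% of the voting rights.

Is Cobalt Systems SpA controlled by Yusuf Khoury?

Yusuf holds 100% of Greywick, so Yusuf controls Greywick.
Yusuf holds 100% of Ardent, so Yusuf controls Ardent.
Yusuf and Greywick and Ardent together hold 35% + 30% + 29% = 94% of Cobalt, so Yusuf controls Cobalt.

Yes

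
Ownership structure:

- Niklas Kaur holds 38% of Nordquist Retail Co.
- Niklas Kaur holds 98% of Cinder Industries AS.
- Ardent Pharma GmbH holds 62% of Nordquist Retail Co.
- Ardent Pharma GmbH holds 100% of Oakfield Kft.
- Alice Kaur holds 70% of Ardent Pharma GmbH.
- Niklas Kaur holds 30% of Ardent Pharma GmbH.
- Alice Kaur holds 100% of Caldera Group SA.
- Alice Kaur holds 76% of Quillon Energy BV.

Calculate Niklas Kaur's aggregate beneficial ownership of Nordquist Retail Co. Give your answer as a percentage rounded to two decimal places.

Niklas reaches Nordquist along 2 paths.
Direct stake: 38% = 38%.
Via Ardent: 30% × 62% = 18.6%.
Total: 38% + 18.6% = 56.6%.
Rounded: 56.60%.

56.60%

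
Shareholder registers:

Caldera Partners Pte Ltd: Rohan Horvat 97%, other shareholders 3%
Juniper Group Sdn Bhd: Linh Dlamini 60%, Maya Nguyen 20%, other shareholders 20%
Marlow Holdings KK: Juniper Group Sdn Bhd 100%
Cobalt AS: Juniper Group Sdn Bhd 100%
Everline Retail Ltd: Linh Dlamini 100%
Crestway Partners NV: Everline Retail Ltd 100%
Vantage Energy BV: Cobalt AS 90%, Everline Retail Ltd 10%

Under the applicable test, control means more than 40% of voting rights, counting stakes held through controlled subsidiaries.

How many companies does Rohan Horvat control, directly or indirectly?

1

Rohan holds 97% of Caldera, so Rohan controls Caldera.
No other company's threshold is met.
Rohan controls 1 company.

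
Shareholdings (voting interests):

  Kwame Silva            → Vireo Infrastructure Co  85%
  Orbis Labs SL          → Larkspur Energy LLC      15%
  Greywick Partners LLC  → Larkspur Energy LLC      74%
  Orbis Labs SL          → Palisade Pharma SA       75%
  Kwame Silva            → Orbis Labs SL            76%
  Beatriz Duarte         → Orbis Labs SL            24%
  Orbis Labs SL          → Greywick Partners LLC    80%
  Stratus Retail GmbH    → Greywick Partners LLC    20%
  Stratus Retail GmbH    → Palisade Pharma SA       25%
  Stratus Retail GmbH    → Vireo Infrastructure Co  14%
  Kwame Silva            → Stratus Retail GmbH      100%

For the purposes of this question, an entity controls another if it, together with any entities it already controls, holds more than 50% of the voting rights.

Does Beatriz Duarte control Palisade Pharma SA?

No

Beatriz's largest direct stake is 24% in Orbis, which does not meet the threshold, so Beatriz controls no company.
Neither Beatriz nor any entity Beatriz controls holds any voting interest in Palisade.
So Beatriz does not control Palisade.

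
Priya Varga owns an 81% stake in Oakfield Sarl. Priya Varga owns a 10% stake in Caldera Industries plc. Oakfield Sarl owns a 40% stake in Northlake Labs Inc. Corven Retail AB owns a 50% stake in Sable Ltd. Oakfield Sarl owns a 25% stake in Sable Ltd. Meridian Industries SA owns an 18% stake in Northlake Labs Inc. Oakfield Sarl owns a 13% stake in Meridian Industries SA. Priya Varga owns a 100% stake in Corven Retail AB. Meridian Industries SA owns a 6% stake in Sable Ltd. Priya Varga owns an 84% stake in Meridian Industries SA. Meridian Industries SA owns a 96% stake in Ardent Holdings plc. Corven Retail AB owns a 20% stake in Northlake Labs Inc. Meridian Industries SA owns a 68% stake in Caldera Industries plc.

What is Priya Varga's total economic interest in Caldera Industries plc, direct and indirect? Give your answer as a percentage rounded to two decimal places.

74.28%

Priya reaches Caldera along 3 paths.
Via Meridian: 84% × 68% = 57.12%.
Via Oakfield → Meridian: 81% × 13% × 68% = 7.1604%.
Direct stake: 10% = 10%.
Total: 57.12% + 7.1604% + 10% = 74.2804%.
Rounded: 74.28%.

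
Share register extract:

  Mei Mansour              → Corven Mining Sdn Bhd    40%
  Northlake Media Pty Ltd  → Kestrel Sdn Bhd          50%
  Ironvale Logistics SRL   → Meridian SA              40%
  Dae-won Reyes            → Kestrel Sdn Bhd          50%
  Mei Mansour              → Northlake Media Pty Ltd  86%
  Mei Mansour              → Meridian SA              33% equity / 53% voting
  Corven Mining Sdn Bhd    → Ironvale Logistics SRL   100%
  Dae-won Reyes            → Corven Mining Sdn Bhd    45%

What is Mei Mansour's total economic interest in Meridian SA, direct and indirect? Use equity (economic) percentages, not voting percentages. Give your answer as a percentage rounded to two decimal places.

Mei reaches Meridian along 2 paths.
Direct stake: 33% = 33%.
Via Corven → Ironvale: 40% × 100% × 40% = 16%.
Total: 33% + 16% = 49%.
Rounded: 49.00%.

49.00%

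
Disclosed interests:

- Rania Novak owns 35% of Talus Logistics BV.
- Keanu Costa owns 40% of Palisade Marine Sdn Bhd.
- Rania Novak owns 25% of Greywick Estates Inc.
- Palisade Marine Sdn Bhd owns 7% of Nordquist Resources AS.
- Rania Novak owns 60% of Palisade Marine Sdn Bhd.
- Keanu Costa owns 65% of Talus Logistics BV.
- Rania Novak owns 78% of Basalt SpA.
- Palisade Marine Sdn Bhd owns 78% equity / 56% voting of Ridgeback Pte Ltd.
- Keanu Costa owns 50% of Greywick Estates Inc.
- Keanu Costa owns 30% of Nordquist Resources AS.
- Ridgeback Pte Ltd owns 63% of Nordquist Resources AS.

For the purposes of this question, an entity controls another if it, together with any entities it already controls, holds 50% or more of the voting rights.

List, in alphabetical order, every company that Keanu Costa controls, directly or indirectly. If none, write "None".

Keanu holds 65% of Talus, so Keanu controls Talus.
Keanu holds 50% of Greywick, so Keanu controls Greywick.
No other company's threshold is met.

Greywick Estates Inc, Talus Logistics BV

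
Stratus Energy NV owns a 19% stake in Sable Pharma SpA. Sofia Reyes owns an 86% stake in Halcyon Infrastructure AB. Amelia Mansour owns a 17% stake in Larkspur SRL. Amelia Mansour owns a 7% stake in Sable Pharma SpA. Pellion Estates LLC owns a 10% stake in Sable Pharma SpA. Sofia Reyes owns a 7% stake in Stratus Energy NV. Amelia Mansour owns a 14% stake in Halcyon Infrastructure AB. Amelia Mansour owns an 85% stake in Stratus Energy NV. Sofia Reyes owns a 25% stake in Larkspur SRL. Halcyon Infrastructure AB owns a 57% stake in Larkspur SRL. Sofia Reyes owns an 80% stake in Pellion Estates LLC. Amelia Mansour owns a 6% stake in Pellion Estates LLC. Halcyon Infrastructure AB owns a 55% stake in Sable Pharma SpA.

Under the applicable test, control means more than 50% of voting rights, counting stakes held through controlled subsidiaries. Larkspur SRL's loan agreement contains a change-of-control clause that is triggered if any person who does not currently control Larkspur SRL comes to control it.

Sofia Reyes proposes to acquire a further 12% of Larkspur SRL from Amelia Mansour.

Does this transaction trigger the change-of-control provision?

The purchase adds only to Sofia's holdings (Amelia's stake shrinks), so Sofia is the only person who could newly come to control Larkspur.
Sofia holds 86% of Halcyon, so Sofia controls Halcyon.
Sofia and Halcyon together hold 25% + 57% = 82% of Larkspur, so Sofia controls Larkspur.
So Sofia already controls Larkspur before the transaction.
After the purchase, Sofia's direct stake in Larkspur rises to 25% + 12% = 37%, and Amelia's stake falls to 5%.
Sofia controlled Larkspur already, so this is not a new person acquiring control; every other person's position is unchanged or reduced.
No new person acquires control, so the clause is not triggered.

No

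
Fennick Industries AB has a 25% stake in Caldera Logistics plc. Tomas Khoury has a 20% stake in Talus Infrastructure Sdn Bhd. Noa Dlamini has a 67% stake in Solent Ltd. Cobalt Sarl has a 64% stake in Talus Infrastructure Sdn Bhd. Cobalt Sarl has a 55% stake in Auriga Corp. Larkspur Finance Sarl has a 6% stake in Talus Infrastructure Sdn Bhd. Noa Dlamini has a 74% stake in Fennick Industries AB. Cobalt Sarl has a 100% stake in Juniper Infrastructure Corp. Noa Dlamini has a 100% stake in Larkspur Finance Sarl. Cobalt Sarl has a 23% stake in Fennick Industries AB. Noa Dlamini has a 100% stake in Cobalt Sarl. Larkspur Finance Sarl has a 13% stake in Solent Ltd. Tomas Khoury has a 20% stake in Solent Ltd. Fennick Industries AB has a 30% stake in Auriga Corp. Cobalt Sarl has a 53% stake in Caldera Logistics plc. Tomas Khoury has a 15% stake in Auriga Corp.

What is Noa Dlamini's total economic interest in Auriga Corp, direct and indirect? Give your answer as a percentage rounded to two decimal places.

84.10%

Noa reaches Auriga along 3 paths.
Via Cobalt: 100% × 55% = 55%.
Via Cobalt → Fennick: 100% × 23% × 30% = 6.9%.
Via Fennick: 74% × 30% = 22.2%.
Total: 55% + 6.9% + 22.2% = 84.1%.
Rounded: 84.10%.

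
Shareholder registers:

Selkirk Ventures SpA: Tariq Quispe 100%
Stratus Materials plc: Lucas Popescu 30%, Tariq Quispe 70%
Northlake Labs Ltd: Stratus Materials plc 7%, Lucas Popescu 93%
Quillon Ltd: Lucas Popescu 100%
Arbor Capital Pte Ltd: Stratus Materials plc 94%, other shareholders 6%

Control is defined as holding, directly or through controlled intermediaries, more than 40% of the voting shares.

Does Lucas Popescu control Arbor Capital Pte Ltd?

No

Lucas holds 93% of Northlake, so Lucas controls Northlake.
Lucas holds 100% of Quillon, so Lucas controls Quillon.
Neither Lucas nor any entity Lucas controls holds any voting interest in Arbor.
So Lucas does not control Arbor.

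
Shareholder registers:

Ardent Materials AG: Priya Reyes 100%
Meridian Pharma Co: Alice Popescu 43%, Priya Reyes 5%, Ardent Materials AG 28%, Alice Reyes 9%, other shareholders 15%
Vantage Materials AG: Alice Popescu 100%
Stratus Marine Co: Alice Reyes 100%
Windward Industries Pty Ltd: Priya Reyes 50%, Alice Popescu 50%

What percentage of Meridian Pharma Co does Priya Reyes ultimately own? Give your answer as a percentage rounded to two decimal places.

33.00%

Priya reaches Meridian along 2 paths.
Direct stake: 5% = 5%.
Via Ardent: 100% × 28% = 28%.
Total: 5% + 28% = 33%.
Rounded: 33.00%.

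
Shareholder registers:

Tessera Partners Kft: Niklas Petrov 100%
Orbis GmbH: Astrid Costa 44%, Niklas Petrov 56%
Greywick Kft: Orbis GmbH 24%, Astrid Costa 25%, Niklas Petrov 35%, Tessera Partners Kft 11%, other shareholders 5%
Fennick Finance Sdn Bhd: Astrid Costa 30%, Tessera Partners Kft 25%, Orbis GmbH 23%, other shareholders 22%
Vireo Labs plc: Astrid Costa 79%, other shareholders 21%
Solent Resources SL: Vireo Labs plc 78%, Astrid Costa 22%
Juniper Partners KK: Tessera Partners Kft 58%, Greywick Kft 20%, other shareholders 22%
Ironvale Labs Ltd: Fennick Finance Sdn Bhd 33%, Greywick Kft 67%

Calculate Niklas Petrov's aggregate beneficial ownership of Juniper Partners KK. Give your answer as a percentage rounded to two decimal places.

Niklas reaches Juniper along 4 paths.
Via Tessera: 100% × 58% = 58%.
Via Orbis → Greywick: 56% × 24% × 20% = 2.688%.
Via Greywick: 35% × 20% = 7%.
Via Tessera → Greywick: 100% × 11% × 20% = 2.2%.
Total: 58% + 2.688% + 7% + 2.2% = 69.888%.
Rounded: 69.89%.

69.89%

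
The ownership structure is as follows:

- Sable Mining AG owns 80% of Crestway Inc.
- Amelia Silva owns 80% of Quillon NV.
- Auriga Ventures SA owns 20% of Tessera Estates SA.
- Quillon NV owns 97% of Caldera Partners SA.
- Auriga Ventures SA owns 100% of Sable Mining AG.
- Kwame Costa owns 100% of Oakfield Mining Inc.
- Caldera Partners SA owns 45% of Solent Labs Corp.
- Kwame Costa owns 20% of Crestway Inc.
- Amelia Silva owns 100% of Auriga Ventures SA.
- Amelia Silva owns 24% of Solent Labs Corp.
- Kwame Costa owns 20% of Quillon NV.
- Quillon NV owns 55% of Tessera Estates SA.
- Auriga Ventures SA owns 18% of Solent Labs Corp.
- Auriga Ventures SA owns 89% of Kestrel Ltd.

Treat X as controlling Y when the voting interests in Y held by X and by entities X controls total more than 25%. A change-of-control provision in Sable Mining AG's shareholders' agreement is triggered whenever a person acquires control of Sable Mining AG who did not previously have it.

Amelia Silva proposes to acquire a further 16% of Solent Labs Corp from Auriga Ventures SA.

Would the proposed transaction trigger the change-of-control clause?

The purchase adds only to Amelia's holdings (Auriga's stake shrinks), so Amelia is the only person who could newly come to control Sable.
Amelia holds 100% of Auriga, so Amelia controls Auriga.
Auriga holds 100% of Sable, so Amelia controls Sable.
So Amelia already controls Sable before the transaction.
After the purchase, Amelia's direct stake in Solent rises to 24% + 16% = 40%, and Auriga's stake falls to 2%.
Amelia controlled Sable already, so this is not a new person acquiring control; every other person's position is unchanged or reduced.
No new person acquires control, so the clause is not triggered.

No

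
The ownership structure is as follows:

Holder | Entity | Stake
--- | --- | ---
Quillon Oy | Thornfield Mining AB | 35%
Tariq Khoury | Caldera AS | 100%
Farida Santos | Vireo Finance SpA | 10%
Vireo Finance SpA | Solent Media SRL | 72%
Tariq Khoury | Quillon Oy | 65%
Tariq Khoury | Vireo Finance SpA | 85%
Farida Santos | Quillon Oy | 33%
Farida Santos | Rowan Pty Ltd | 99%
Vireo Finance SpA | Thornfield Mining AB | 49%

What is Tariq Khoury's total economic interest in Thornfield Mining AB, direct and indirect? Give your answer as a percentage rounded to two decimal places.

64.40%

Tariq reaches Thornfield along 2 paths.
Via Quillon: 65% × 35% = 22.75%.
Via Vireo: 85% × 49% = 41.65%.
Total: 22.75% + 41.65% = 64.4%.
Rounded: 64.40%.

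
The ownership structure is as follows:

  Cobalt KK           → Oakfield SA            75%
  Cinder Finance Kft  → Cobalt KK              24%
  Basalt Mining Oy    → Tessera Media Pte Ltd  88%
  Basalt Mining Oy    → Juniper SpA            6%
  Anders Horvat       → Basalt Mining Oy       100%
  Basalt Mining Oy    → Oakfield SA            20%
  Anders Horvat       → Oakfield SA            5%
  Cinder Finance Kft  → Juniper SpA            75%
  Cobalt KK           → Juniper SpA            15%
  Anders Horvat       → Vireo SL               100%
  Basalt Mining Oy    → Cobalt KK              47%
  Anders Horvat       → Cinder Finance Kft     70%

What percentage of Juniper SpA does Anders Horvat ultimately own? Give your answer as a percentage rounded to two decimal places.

68.07%

Anders reaches Juniper along 4 paths.
Via Basalt → Cobalt: 100% × 47% × 15% = 7.05%.
Via Cinder → Cobalt: 70% × 24% × 15% = 2.52%.
Via Basalt: 100% × 6% = 6%.
Via Cinder: 70% × 75% = 52.5%.
Total: 7.05% + 2.52% + 6% + 52.5% = 68.07%.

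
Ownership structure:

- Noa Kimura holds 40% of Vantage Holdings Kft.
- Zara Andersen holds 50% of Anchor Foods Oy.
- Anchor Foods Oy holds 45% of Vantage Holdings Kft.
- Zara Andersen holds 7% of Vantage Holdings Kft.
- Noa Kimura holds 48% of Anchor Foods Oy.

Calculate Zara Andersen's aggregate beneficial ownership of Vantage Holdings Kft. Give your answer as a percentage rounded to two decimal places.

Zara reaches Vantage along 2 paths.
Via Anchor: 50% × 45% = 22.5%.
Direct stake: 7% = 7%.
Total: 22.5% + 7% = 29.5%.
Rounded: 29.50%.

29.50%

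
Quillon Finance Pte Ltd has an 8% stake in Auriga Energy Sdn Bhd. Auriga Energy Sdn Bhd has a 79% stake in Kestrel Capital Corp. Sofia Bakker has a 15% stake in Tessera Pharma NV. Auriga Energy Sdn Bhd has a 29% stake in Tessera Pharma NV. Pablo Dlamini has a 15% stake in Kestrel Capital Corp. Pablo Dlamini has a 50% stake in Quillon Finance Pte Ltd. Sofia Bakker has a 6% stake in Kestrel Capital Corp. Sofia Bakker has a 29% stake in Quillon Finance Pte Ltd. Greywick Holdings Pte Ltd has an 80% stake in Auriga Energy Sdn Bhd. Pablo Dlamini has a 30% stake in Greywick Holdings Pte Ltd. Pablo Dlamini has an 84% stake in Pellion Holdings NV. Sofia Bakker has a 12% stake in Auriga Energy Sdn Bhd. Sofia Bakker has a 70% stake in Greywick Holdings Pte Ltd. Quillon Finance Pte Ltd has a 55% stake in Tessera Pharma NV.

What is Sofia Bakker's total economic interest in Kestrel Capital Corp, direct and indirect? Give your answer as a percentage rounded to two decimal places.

Sofia reaches Kestrel along 4 paths.
Direct stake: 6% = 6%.
Via Auriga: 12% × 79% = 9.48%.
Via Quillon → Auriga: 29% × 8% × 79% = 1.8328%.
Via Greywick → Auriga: 70% × 80% × 79% = 44.24%.
Total: 6% + 9.48% + 1.8328% + 44.24% = 61.5528%.
Rounded: 61.55%.

61.55%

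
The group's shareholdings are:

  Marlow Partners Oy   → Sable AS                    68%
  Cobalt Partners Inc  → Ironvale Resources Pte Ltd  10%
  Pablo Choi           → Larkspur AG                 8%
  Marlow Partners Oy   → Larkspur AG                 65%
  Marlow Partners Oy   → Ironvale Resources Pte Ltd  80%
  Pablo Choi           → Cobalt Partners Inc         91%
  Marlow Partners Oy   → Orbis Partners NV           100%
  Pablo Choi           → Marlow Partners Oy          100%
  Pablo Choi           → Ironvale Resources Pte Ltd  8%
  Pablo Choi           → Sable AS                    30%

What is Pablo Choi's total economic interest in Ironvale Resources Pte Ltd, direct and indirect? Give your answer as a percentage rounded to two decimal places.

97.10%

Pablo reaches Ironvale along 3 paths.
Via Marlow: 100% × 80% = 80%.
Via Cobalt: 91% × 10% = 9.1%.
Direct stake: 8% = 8%.
Total: 80% + 9.1% + 8% = 97.1%.
Rounded: 97.10%.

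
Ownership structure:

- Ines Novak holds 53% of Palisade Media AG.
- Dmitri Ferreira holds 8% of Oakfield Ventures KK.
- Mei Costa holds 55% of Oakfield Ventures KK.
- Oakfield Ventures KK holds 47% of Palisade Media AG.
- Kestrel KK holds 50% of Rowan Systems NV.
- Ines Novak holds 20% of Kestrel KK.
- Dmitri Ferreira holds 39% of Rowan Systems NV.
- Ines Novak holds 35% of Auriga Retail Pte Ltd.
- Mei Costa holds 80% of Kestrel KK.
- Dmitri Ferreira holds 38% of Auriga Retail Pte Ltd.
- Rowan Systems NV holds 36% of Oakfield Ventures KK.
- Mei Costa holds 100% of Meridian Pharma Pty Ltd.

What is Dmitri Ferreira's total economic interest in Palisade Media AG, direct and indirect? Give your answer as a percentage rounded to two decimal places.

Dmitri reaches Palisade along 2 paths.
Via Oakfield: 8% × 47% = 3.76%.
Via Rowan → Oakfield: 39% × 36% × 47% = 6.5988%.
Total: 3.76% + 6.5988% = 10.3588%.
Rounded: 10.36%.

10.36%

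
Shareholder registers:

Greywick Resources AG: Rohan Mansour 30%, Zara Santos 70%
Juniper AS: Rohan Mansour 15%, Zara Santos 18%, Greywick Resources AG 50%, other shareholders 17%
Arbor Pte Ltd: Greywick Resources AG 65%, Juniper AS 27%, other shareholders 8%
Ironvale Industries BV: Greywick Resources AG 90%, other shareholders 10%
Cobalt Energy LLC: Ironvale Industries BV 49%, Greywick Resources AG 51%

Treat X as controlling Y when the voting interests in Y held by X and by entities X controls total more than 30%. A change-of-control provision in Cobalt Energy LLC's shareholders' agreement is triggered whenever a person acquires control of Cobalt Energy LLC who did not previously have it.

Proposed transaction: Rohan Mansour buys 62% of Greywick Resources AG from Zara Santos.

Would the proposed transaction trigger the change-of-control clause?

The purchase adds only to Rohan's holdings (Zara's stake shrinks), so Rohan is the only person who could newly come to control Cobalt.
Rohan's largest direct stake is 30% in Greywick, which does not meet the threshold, so Rohan controls no company.
Neither Rohan nor any entity Rohan controls holds any voting interest in Cobalt.
So before the transaction, Rohan does not control Cobalt.
After the purchase, Rohan's direct stake in Greywick rises to 30% + 62% = 92%, and Zara's stake falls to 8%.
Rohan holds 92% of Greywick, so Rohan controls Greywick.
Greywick holds 90% of Ironvale, so Rohan controls Ironvale.
Ironvale and Greywick together hold 49% + 51% = 100% of Cobalt, so Rohan controls Cobalt.
Rohan did not control Cobalt before and does after, so the clause is triggered.

Yes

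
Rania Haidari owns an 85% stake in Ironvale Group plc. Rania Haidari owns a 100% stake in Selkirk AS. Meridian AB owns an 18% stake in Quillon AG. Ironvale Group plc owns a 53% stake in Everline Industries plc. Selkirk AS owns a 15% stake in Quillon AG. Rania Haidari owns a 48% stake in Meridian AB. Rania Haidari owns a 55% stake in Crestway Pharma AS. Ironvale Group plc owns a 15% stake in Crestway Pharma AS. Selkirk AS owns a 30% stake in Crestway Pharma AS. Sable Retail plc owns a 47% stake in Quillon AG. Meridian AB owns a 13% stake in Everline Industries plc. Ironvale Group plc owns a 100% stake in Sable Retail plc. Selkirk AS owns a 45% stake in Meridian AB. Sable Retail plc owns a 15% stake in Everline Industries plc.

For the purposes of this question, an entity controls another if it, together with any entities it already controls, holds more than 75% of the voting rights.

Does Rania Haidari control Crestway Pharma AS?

Yes

Rania holds 100% of Selkirk, so Rania controls Selkirk.
Rania holds 85% of Ironvale, so Rania controls Ironvale.
Rania and Ironvale and Selkirk together hold 55% + 15% + 30% = 100% of Crestway, so Rania controls Crestway.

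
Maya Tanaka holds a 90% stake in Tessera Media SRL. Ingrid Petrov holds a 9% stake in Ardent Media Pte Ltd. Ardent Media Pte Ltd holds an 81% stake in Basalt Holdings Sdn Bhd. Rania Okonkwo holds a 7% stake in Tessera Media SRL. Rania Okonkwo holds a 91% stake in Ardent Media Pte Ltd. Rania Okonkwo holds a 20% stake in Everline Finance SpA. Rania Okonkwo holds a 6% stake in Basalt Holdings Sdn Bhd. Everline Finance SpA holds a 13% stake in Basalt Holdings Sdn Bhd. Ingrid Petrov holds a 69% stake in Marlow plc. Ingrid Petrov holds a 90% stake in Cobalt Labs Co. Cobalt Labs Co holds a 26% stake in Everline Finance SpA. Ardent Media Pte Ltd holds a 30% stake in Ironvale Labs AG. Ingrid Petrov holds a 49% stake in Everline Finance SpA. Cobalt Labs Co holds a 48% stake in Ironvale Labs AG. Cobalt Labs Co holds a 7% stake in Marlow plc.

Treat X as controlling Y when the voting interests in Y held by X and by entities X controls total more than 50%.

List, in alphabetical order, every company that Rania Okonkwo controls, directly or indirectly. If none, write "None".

Ardent Media Pte Ltd, Basalt Holdings Sdn Bhd

Rania holds 91% of Ardent, so Rania controls Ardent.
Ardent and Rania together hold 81% + 6% = 87% of Basalt, so Rania controls Basalt.
No other company's threshold is met.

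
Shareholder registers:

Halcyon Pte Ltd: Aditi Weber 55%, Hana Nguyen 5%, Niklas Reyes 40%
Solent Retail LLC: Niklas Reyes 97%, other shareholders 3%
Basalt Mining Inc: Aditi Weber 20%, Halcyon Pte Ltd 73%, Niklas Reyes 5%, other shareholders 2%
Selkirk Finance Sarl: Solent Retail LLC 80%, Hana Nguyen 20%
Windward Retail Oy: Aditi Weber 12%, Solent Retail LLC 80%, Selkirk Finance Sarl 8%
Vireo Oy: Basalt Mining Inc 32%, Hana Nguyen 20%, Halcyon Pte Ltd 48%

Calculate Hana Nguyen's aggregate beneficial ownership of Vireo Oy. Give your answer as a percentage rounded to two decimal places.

Hana reaches Vireo along 3 paths.
Via Halcyon → Basalt: 5% × 73% × 32% = 1.168%.
Direct stake: 20% = 20%.
Via Halcyon: 5% × 48% = 2.4%.
Total: 1.168% + 20% + 2.4% = 23.568%.
Rounded: 23.57%.

23.57%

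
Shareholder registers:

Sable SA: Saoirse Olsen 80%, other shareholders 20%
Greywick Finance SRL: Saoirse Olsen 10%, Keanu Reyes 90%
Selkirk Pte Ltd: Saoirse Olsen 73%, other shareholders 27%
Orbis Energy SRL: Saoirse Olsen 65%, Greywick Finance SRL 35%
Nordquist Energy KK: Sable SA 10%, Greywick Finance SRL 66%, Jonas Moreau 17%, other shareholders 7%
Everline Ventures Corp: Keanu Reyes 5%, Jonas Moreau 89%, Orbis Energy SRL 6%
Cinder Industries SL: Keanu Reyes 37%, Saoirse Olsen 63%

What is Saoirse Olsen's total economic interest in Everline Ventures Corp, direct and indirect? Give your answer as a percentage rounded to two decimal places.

4.11%

Saoirse reaches Everline along 2 paths.
Via Orbis: 65% × 6% = 3.9%.
Via Greywick → Orbis: 10% × 35% × 6% = 0.21%.
Total: 3.9% + 0.21% = 4.11%.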